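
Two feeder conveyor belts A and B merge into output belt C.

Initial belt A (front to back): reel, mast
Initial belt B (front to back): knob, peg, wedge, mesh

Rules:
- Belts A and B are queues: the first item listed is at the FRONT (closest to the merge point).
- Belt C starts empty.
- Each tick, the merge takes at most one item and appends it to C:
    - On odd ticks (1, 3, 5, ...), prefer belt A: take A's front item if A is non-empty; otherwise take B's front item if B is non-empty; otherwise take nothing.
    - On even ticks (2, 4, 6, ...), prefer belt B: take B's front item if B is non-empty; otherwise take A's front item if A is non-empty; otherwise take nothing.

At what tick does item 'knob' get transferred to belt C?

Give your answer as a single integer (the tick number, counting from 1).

Tick 1: prefer A, take reel from A; A=[mast] B=[knob,peg,wedge,mesh] C=[reel]
Tick 2: prefer B, take knob from B; A=[mast] B=[peg,wedge,mesh] C=[reel,knob]

Answer: 2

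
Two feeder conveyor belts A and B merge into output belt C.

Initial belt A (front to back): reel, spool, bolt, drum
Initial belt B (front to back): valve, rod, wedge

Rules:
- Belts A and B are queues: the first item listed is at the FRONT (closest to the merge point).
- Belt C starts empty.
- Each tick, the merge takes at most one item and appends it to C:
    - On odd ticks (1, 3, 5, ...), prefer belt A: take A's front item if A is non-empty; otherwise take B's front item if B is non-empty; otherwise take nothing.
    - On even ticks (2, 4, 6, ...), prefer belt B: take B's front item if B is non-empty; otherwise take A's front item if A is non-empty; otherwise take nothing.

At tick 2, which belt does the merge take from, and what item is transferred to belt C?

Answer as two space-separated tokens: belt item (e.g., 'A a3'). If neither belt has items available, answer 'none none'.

Tick 1: prefer A, take reel from A; A=[spool,bolt,drum] B=[valve,rod,wedge] C=[reel]
Tick 2: prefer B, take valve from B; A=[spool,bolt,drum] B=[rod,wedge] C=[reel,valve]

Answer: B valve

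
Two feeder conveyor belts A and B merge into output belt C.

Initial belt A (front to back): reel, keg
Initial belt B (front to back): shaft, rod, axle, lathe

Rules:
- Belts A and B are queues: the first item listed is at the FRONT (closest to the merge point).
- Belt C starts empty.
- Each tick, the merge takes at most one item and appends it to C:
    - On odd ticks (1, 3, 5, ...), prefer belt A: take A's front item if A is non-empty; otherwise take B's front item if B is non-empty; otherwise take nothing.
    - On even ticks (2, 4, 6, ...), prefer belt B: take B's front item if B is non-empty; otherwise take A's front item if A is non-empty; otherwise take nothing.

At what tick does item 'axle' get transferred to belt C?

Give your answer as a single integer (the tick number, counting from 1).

Tick 1: prefer A, take reel from A; A=[keg] B=[shaft,rod,axle,lathe] C=[reel]
Tick 2: prefer B, take shaft from B; A=[keg] B=[rod,axle,lathe] C=[reel,shaft]
Tick 3: prefer A, take keg from A; A=[-] B=[rod,axle,lathe] C=[reel,shaft,keg]
Tick 4: prefer B, take rod from B; A=[-] B=[axle,lathe] C=[reel,shaft,keg,rod]
Tick 5: prefer A, take axle from B; A=[-] B=[lathe] C=[reel,shaft,keg,rod,axle]

Answer: 5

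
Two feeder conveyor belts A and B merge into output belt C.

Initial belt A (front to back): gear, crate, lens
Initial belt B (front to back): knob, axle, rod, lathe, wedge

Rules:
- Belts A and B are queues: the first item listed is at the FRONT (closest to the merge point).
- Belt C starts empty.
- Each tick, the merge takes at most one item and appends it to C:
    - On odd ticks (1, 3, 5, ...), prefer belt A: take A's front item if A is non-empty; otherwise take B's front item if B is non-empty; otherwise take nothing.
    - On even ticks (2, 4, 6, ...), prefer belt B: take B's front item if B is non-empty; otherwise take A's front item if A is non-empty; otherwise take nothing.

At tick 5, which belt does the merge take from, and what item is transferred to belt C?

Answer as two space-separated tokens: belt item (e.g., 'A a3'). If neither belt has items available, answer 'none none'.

Answer: A lens

Derivation:
Tick 1: prefer A, take gear from A; A=[crate,lens] B=[knob,axle,rod,lathe,wedge] C=[gear]
Tick 2: prefer B, take knob from B; A=[crate,lens] B=[axle,rod,lathe,wedge] C=[gear,knob]
Tick 3: prefer A, take crate from A; A=[lens] B=[axle,rod,lathe,wedge] C=[gear,knob,crate]
Tick 4: prefer B, take axle from B; A=[lens] B=[rod,lathe,wedge] C=[gear,knob,crate,axle]
Tick 5: prefer A, take lens from A; A=[-] B=[rod,lathe,wedge] C=[gear,knob,crate,axle,lens]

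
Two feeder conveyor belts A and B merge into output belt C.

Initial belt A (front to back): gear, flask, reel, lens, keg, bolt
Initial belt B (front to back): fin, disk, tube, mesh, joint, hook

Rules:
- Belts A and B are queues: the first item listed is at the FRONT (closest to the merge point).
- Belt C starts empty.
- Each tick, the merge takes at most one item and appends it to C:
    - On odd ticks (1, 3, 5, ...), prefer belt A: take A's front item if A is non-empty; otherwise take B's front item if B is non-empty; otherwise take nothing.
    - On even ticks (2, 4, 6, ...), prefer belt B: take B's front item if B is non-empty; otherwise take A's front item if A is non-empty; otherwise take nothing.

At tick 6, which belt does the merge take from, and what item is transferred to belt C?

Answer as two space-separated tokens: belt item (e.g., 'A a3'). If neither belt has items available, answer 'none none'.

Answer: B tube

Derivation:
Tick 1: prefer A, take gear from A; A=[flask,reel,lens,keg,bolt] B=[fin,disk,tube,mesh,joint,hook] C=[gear]
Tick 2: prefer B, take fin from B; A=[flask,reel,lens,keg,bolt] B=[disk,tube,mesh,joint,hook] C=[gear,fin]
Tick 3: prefer A, take flask from A; A=[reel,lens,keg,bolt] B=[disk,tube,mesh,joint,hook] C=[gear,fin,flask]
Tick 4: prefer B, take disk from B; A=[reel,lens,keg,bolt] B=[tube,mesh,joint,hook] C=[gear,fin,flask,disk]
Tick 5: prefer A, take reel from A; A=[lens,keg,bolt] B=[tube,mesh,joint,hook] C=[gear,fin,flask,disk,reel]
Tick 6: prefer B, take tube from B; A=[lens,keg,bolt] B=[mesh,joint,hook] C=[gear,fin,flask,disk,reel,tube]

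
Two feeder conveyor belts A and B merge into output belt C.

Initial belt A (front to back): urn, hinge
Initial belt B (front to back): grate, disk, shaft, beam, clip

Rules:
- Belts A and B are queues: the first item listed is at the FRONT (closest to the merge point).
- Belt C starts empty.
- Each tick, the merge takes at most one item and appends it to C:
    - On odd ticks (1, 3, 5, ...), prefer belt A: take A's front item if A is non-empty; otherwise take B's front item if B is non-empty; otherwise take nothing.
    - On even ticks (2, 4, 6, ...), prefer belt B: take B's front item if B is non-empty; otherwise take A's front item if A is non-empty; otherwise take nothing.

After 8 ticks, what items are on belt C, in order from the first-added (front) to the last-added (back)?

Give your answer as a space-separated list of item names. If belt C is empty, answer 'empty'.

Tick 1: prefer A, take urn from A; A=[hinge] B=[grate,disk,shaft,beam,clip] C=[urn]
Tick 2: prefer B, take grate from B; A=[hinge] B=[disk,shaft,beam,clip] C=[urn,grate]
Tick 3: prefer A, take hinge from A; A=[-] B=[disk,shaft,beam,clip] C=[urn,grate,hinge]
Tick 4: prefer B, take disk from B; A=[-] B=[shaft,beam,clip] C=[urn,grate,hinge,disk]
Tick 5: prefer A, take shaft from B; A=[-] B=[beam,clip] C=[urn,grate,hinge,disk,shaft]
Tick 6: prefer B, take beam from B; A=[-] B=[clip] C=[urn,grate,hinge,disk,shaft,beam]
Tick 7: prefer A, take clip from B; A=[-] B=[-] C=[urn,grate,hinge,disk,shaft,beam,clip]
Tick 8: prefer B, both empty, nothing taken; A=[-] B=[-] C=[urn,grate,hinge,disk,shaft,beam,clip]

Answer: urn grate hinge disk shaft beam clip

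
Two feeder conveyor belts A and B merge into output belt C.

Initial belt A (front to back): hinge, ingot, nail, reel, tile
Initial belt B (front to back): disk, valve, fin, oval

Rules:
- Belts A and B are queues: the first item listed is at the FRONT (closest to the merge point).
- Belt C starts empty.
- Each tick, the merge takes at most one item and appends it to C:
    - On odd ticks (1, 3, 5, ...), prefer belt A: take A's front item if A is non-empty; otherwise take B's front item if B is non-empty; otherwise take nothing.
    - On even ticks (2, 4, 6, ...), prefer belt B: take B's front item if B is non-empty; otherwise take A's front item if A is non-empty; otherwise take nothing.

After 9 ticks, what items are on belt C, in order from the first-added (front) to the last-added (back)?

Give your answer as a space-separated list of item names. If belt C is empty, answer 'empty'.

Tick 1: prefer A, take hinge from A; A=[ingot,nail,reel,tile] B=[disk,valve,fin,oval] C=[hinge]
Tick 2: prefer B, take disk from B; A=[ingot,nail,reel,tile] B=[valve,fin,oval] C=[hinge,disk]
Tick 3: prefer A, take ingot from A; A=[nail,reel,tile] B=[valve,fin,oval] C=[hinge,disk,ingot]
Tick 4: prefer B, take valve from B; A=[nail,reel,tile] B=[fin,oval] C=[hinge,disk,ingot,valve]
Tick 5: prefer A, take nail from A; A=[reel,tile] B=[fin,oval] C=[hinge,disk,ingot,valve,nail]
Tick 6: prefer B, take fin from B; A=[reel,tile] B=[oval] C=[hinge,disk,ingot,valve,nail,fin]
Tick 7: prefer A, take reel from A; A=[tile] B=[oval] C=[hinge,disk,ingot,valve,nail,fin,reel]
Tick 8: prefer B, take oval from B; A=[tile] B=[-] C=[hinge,disk,ingot,valve,nail,fin,reel,oval]
Tick 9: prefer A, take tile from A; A=[-] B=[-] C=[hinge,disk,ingot,valve,nail,fin,reel,oval,tile]

Answer: hinge disk ingot valve nail fin reel oval tile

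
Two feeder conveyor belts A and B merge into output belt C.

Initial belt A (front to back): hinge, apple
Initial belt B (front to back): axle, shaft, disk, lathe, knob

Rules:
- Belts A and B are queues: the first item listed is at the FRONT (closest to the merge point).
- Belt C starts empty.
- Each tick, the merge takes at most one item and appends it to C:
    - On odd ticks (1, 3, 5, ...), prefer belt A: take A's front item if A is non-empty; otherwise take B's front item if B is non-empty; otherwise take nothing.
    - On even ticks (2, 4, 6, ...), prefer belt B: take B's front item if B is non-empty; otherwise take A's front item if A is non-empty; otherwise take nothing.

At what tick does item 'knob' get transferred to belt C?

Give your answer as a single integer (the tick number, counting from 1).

Tick 1: prefer A, take hinge from A; A=[apple] B=[axle,shaft,disk,lathe,knob] C=[hinge]
Tick 2: prefer B, take axle from B; A=[apple] B=[shaft,disk,lathe,knob] C=[hinge,axle]
Tick 3: prefer A, take apple from A; A=[-] B=[shaft,disk,lathe,knob] C=[hinge,axle,apple]
Tick 4: prefer B, take shaft from B; A=[-] B=[disk,lathe,knob] C=[hinge,axle,apple,shaft]
Tick 5: prefer A, take disk from B; A=[-] B=[lathe,knob] C=[hinge,axle,apple,shaft,disk]
Tick 6: prefer B, take lathe from B; A=[-] B=[knob] C=[hinge,axle,apple,shaft,disk,lathe]
Tick 7: prefer A, take knob from B; A=[-] B=[-] C=[hinge,axle,apple,shaft,disk,lathe,knob]

Answer: 7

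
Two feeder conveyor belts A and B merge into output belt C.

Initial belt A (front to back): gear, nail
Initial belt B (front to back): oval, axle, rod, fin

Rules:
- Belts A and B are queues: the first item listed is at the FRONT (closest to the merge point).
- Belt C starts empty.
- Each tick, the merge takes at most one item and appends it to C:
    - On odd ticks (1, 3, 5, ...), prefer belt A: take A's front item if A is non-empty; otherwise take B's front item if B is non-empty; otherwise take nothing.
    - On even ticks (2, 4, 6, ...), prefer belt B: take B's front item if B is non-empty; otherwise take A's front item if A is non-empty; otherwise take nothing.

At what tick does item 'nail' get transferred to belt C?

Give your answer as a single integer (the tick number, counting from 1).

Tick 1: prefer A, take gear from A; A=[nail] B=[oval,axle,rod,fin] C=[gear]
Tick 2: prefer B, take oval from B; A=[nail] B=[axle,rod,fin] C=[gear,oval]
Tick 3: prefer A, take nail from A; A=[-] B=[axle,rod,fin] C=[gear,oval,nail]

Answer: 3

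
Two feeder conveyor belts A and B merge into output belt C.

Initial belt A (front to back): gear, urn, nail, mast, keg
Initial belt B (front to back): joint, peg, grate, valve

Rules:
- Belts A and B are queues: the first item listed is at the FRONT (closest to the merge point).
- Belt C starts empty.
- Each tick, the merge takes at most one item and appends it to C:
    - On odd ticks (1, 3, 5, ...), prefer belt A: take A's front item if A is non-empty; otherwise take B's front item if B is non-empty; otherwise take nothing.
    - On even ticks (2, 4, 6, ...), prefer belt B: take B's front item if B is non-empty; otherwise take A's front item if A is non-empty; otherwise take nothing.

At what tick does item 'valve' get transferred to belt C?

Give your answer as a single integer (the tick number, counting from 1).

Tick 1: prefer A, take gear from A; A=[urn,nail,mast,keg] B=[joint,peg,grate,valve] C=[gear]
Tick 2: prefer B, take joint from B; A=[urn,nail,mast,keg] B=[peg,grate,valve] C=[gear,joint]
Tick 3: prefer A, take urn from A; A=[nail,mast,keg] B=[peg,grate,valve] C=[gear,joint,urn]
Tick 4: prefer B, take peg from B; A=[nail,mast,keg] B=[grate,valve] C=[gear,joint,urn,peg]
Tick 5: prefer A, take nail from A; A=[mast,keg] B=[grate,valve] C=[gear,joint,urn,peg,nail]
Tick 6: prefer B, take grate from B; A=[mast,keg] B=[valve] C=[gear,joint,urn,peg,nail,grate]
Tick 7: prefer A, take mast from A; A=[keg] B=[valve] C=[gear,joint,urn,peg,nail,grate,mast]
Tick 8: prefer B, take valve from B; A=[keg] B=[-] C=[gear,joint,urn,peg,nail,grate,mast,valve]

Answer: 8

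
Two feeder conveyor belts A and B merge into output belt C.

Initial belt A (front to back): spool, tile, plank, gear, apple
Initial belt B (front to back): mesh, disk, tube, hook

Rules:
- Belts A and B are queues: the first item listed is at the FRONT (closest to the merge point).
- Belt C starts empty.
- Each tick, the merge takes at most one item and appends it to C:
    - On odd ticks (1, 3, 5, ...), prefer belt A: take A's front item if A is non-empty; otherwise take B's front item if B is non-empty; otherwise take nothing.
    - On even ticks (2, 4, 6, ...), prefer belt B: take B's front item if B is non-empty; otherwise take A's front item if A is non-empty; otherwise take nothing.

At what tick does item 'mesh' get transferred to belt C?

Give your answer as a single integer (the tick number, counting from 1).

Answer: 2

Derivation:
Tick 1: prefer A, take spool from A; A=[tile,plank,gear,apple] B=[mesh,disk,tube,hook] C=[spool]
Tick 2: prefer B, take mesh from B; A=[tile,plank,gear,apple] B=[disk,tube,hook] C=[spool,mesh]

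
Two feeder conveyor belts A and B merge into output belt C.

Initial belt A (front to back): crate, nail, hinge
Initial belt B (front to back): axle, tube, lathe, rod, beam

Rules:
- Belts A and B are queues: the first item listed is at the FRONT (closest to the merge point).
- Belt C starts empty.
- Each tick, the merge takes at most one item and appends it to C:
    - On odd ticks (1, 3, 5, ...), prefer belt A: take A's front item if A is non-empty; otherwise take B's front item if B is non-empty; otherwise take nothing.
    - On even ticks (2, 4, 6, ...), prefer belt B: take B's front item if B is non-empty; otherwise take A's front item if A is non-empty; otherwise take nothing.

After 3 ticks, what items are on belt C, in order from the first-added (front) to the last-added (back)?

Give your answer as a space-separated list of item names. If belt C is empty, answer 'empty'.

Tick 1: prefer A, take crate from A; A=[nail,hinge] B=[axle,tube,lathe,rod,beam] C=[crate]
Tick 2: prefer B, take axle from B; A=[nail,hinge] B=[tube,lathe,rod,beam] C=[crate,axle]
Tick 3: prefer A, take nail from A; A=[hinge] B=[tube,lathe,rod,beam] C=[crate,axle,nail]

Answer: crate axle nail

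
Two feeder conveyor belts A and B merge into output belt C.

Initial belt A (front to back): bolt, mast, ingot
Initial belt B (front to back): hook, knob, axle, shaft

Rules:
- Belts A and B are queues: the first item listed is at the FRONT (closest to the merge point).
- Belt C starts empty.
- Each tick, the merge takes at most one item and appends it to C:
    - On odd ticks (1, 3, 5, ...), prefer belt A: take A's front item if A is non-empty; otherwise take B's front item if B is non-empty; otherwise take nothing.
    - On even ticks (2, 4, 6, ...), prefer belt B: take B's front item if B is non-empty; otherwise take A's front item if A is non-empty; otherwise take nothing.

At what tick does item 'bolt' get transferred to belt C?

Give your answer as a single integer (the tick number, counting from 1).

Answer: 1

Derivation:
Tick 1: prefer A, take bolt from A; A=[mast,ingot] B=[hook,knob,axle,shaft] C=[bolt]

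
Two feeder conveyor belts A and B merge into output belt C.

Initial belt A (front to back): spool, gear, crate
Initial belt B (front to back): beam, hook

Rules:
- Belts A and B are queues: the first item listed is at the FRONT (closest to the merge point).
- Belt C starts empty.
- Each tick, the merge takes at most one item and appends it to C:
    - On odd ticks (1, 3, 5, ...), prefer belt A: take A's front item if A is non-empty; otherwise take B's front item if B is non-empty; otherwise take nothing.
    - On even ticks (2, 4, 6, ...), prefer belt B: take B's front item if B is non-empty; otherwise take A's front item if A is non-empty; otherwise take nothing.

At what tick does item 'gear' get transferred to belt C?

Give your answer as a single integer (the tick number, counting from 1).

Tick 1: prefer A, take spool from A; A=[gear,crate] B=[beam,hook] C=[spool]
Tick 2: prefer B, take beam from B; A=[gear,crate] B=[hook] C=[spool,beam]
Tick 3: prefer A, take gear from A; A=[crate] B=[hook] C=[spool,beam,gear]

Answer: 3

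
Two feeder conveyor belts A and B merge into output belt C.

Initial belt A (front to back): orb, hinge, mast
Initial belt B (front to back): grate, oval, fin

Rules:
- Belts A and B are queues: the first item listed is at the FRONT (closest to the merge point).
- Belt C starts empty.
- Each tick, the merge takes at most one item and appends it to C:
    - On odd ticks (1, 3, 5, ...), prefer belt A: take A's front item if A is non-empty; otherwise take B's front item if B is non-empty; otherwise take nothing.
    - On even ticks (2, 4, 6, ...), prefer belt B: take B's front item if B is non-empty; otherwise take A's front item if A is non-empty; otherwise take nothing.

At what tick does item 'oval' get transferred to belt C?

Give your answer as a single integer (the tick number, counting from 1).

Tick 1: prefer A, take orb from A; A=[hinge,mast] B=[grate,oval,fin] C=[orb]
Tick 2: prefer B, take grate from B; A=[hinge,mast] B=[oval,fin] C=[orb,grate]
Tick 3: prefer A, take hinge from A; A=[mast] B=[oval,fin] C=[orb,grate,hinge]
Tick 4: prefer B, take oval from B; A=[mast] B=[fin] C=[orb,grate,hinge,oval]

Answer: 4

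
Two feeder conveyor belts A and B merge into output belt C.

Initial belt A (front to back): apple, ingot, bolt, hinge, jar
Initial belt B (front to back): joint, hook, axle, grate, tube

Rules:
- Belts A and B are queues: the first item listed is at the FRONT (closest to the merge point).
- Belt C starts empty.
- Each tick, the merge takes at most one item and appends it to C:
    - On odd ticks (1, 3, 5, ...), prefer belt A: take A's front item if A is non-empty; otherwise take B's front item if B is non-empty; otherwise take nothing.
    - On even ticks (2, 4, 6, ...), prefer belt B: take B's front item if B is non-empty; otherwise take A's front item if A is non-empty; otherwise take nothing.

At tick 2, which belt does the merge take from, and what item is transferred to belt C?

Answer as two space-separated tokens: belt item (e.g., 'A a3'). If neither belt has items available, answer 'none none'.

Answer: B joint

Derivation:
Tick 1: prefer A, take apple from A; A=[ingot,bolt,hinge,jar] B=[joint,hook,axle,grate,tube] C=[apple]
Tick 2: prefer B, take joint from B; A=[ingot,bolt,hinge,jar] B=[hook,axle,grate,tube] C=[apple,joint]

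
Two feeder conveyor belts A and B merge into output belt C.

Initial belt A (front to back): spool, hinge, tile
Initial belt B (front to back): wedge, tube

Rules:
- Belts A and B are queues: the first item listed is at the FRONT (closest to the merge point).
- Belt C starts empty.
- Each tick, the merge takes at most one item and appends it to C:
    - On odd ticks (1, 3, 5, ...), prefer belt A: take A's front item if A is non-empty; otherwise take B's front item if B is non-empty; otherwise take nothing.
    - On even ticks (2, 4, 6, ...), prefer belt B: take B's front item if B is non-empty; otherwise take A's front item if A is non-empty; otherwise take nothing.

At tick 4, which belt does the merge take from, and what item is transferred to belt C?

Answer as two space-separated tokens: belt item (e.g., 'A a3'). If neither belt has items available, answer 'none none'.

Answer: B tube

Derivation:
Tick 1: prefer A, take spool from A; A=[hinge,tile] B=[wedge,tube] C=[spool]
Tick 2: prefer B, take wedge from B; A=[hinge,tile] B=[tube] C=[spool,wedge]
Tick 3: prefer A, take hinge from A; A=[tile] B=[tube] C=[spool,wedge,hinge]
Tick 4: prefer B, take tube from B; A=[tile] B=[-] C=[spool,wedge,hinge,tube]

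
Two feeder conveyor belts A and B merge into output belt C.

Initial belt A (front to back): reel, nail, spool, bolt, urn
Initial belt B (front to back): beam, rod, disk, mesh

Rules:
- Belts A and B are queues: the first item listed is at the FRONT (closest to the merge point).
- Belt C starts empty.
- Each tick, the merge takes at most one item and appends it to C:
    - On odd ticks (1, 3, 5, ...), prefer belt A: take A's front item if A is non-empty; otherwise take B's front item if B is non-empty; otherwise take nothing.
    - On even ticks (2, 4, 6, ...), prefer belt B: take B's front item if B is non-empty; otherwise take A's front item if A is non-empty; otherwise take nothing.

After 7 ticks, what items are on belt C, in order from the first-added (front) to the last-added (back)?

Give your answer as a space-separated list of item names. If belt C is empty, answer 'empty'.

Answer: reel beam nail rod spool disk bolt

Derivation:
Tick 1: prefer A, take reel from A; A=[nail,spool,bolt,urn] B=[beam,rod,disk,mesh] C=[reel]
Tick 2: prefer B, take beam from B; A=[nail,spool,bolt,urn] B=[rod,disk,mesh] C=[reel,beam]
Tick 3: prefer A, take nail from A; A=[spool,bolt,urn] B=[rod,disk,mesh] C=[reel,beam,nail]
Tick 4: prefer B, take rod from B; A=[spool,bolt,urn] B=[disk,mesh] C=[reel,beam,nail,rod]
Tick 5: prefer A, take spool from A; A=[bolt,urn] B=[disk,mesh] C=[reel,beam,nail,rod,spool]
Tick 6: prefer B, take disk from B; A=[bolt,urn] B=[mesh] C=[reel,beam,nail,rod,spool,disk]
Tick 7: prefer A, take bolt from A; A=[urn] B=[mesh] C=[reel,beam,nail,rod,spool,disk,bolt]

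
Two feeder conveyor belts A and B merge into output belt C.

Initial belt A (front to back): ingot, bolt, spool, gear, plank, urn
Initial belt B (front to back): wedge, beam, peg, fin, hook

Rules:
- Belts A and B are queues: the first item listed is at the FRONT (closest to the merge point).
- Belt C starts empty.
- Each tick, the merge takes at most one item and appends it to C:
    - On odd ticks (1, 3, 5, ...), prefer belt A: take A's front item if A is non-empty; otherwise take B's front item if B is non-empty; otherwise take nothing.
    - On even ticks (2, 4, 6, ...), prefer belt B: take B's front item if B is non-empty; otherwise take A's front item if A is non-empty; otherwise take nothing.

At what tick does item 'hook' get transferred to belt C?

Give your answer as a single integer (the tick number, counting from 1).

Answer: 10

Derivation:
Tick 1: prefer A, take ingot from A; A=[bolt,spool,gear,plank,urn] B=[wedge,beam,peg,fin,hook] C=[ingot]
Tick 2: prefer B, take wedge from B; A=[bolt,spool,gear,plank,urn] B=[beam,peg,fin,hook] C=[ingot,wedge]
Tick 3: prefer A, take bolt from A; A=[spool,gear,plank,urn] B=[beam,peg,fin,hook] C=[ingot,wedge,bolt]
Tick 4: prefer B, take beam from B; A=[spool,gear,plank,urn] B=[peg,fin,hook] C=[ingot,wedge,bolt,beam]
Tick 5: prefer A, take spool from A; A=[gear,plank,urn] B=[peg,fin,hook] C=[ingot,wedge,bolt,beam,spool]
Tick 6: prefer B, take peg from B; A=[gear,plank,urn] B=[fin,hook] C=[ingot,wedge,bolt,beam,spool,peg]
Tick 7: prefer A, take gear from A; A=[plank,urn] B=[fin,hook] C=[ingot,wedge,bolt,beam,spool,peg,gear]
Tick 8: prefer B, take fin from B; A=[plank,urn] B=[hook] C=[ingot,wedge,bolt,beam,spool,peg,gear,fin]
Tick 9: prefer A, take plank from A; A=[urn] B=[hook] C=[ingot,wedge,bolt,beam,spool,peg,gear,fin,plank]
Tick 10: prefer B, take hook from B; A=[urn] B=[-] C=[ingot,wedge,bolt,beam,spool,peg,gear,fin,plank,hook]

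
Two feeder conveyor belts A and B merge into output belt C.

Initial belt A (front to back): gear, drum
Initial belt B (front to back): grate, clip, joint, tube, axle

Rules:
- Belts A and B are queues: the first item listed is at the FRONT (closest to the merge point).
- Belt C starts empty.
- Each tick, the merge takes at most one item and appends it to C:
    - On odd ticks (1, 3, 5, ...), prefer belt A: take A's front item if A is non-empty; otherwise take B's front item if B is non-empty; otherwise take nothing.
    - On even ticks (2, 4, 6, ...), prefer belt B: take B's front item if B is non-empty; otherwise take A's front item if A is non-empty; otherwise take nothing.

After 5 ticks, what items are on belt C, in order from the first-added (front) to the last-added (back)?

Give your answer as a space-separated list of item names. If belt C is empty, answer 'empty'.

Tick 1: prefer A, take gear from A; A=[drum] B=[grate,clip,joint,tube,axle] C=[gear]
Tick 2: prefer B, take grate from B; A=[drum] B=[clip,joint,tube,axle] C=[gear,grate]
Tick 3: prefer A, take drum from A; A=[-] B=[clip,joint,tube,axle] C=[gear,grate,drum]
Tick 4: prefer B, take clip from B; A=[-] B=[joint,tube,axle] C=[gear,grate,drum,clip]
Tick 5: prefer A, take joint from B; A=[-] B=[tube,axle] C=[gear,grate,drum,clip,joint]

Answer: gear grate drum clip joint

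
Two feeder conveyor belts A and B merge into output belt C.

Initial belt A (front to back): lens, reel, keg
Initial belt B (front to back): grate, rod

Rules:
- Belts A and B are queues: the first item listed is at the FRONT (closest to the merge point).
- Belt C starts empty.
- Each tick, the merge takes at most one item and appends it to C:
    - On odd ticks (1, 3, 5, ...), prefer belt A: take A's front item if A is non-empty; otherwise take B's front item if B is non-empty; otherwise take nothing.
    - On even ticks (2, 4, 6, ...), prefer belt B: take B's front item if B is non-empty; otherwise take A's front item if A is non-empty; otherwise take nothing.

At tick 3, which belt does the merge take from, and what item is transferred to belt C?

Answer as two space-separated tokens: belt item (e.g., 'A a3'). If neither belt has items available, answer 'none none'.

Answer: A reel

Derivation:
Tick 1: prefer A, take lens from A; A=[reel,keg] B=[grate,rod] C=[lens]
Tick 2: prefer B, take grate from B; A=[reel,keg] B=[rod] C=[lens,grate]
Tick 3: prefer A, take reel from A; A=[keg] B=[rod] C=[lens,grate,reel]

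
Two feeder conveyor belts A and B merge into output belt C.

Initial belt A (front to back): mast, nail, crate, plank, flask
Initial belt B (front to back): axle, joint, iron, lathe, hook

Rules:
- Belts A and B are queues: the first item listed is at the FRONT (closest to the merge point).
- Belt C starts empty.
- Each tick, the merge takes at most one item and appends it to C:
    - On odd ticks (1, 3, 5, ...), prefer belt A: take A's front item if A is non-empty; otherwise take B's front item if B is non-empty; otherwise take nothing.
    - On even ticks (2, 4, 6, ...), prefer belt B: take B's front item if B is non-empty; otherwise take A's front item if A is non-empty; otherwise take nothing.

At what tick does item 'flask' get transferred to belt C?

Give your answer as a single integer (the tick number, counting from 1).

Tick 1: prefer A, take mast from A; A=[nail,crate,plank,flask] B=[axle,joint,iron,lathe,hook] C=[mast]
Tick 2: prefer B, take axle from B; A=[nail,crate,plank,flask] B=[joint,iron,lathe,hook] C=[mast,axle]
Tick 3: prefer A, take nail from A; A=[crate,plank,flask] B=[joint,iron,lathe,hook] C=[mast,axle,nail]
Tick 4: prefer B, take joint from B; A=[crate,plank,flask] B=[iron,lathe,hook] C=[mast,axle,nail,joint]
Tick 5: prefer A, take crate from A; A=[plank,flask] B=[iron,lathe,hook] C=[mast,axle,nail,joint,crate]
Tick 6: prefer B, take iron from B; A=[plank,flask] B=[lathe,hook] C=[mast,axle,nail,joint,crate,iron]
Tick 7: prefer A, take plank from A; A=[flask] B=[lathe,hook] C=[mast,axle,nail,joint,crate,iron,plank]
Tick 8: prefer B, take lathe from B; A=[flask] B=[hook] C=[mast,axle,nail,joint,crate,iron,plank,lathe]
Tick 9: prefer A, take flask from A; A=[-] B=[hook] C=[mast,axle,nail,joint,crate,iron,plank,lathe,flask]

Answer: 9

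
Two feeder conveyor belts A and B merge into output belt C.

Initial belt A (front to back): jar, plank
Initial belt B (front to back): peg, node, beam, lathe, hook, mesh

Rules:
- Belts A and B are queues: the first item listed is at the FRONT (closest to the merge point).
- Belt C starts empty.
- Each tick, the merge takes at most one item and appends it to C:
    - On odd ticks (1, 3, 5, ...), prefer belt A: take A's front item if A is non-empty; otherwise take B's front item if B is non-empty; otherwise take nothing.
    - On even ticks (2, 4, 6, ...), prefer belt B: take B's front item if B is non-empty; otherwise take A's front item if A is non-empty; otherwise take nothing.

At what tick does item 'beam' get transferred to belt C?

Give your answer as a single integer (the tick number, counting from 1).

Answer: 5

Derivation:
Tick 1: prefer A, take jar from A; A=[plank] B=[peg,node,beam,lathe,hook,mesh] C=[jar]
Tick 2: prefer B, take peg from B; A=[plank] B=[node,beam,lathe,hook,mesh] C=[jar,peg]
Tick 3: prefer A, take plank from A; A=[-] B=[node,beam,lathe,hook,mesh] C=[jar,peg,plank]
Tick 4: prefer B, take node from B; A=[-] B=[beam,lathe,hook,mesh] C=[jar,peg,plank,node]
Tick 5: prefer A, take beam from B; A=[-] B=[lathe,hook,mesh] C=[jar,peg,plank,node,beam]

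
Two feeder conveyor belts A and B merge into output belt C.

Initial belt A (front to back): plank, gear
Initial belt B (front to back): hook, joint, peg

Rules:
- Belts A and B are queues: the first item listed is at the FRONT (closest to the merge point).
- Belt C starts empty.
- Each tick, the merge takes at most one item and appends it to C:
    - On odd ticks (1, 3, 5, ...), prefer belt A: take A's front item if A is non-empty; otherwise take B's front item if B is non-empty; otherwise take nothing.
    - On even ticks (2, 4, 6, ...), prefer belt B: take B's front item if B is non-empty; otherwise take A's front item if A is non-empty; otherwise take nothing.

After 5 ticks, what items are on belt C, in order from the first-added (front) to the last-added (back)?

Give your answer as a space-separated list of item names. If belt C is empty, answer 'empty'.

Tick 1: prefer A, take plank from A; A=[gear] B=[hook,joint,peg] C=[plank]
Tick 2: prefer B, take hook from B; A=[gear] B=[joint,peg] C=[plank,hook]
Tick 3: prefer A, take gear from A; A=[-] B=[joint,peg] C=[plank,hook,gear]
Tick 4: prefer B, take joint from B; A=[-] B=[peg] C=[plank,hook,gear,joint]
Tick 5: prefer A, take peg from B; A=[-] B=[-] C=[plank,hook,gear,joint,peg]

Answer: plank hook gear joint peg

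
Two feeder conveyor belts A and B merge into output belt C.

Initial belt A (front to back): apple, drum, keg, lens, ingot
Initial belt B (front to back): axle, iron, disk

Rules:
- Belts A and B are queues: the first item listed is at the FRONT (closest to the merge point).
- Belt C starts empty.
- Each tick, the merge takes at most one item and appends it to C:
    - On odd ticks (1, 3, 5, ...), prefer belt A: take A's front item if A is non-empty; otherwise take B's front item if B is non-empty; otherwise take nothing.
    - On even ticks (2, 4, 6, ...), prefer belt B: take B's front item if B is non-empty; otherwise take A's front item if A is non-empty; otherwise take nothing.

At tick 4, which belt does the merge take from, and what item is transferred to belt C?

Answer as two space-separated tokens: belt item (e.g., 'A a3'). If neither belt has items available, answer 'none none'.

Tick 1: prefer A, take apple from A; A=[drum,keg,lens,ingot] B=[axle,iron,disk] C=[apple]
Tick 2: prefer B, take axle from B; A=[drum,keg,lens,ingot] B=[iron,disk] C=[apple,axle]
Tick 3: prefer A, take drum from A; A=[keg,lens,ingot] B=[iron,disk] C=[apple,axle,drum]
Tick 4: prefer B, take iron from B; A=[keg,lens,ingot] B=[disk] C=[apple,axle,drum,iron]

Answer: B iron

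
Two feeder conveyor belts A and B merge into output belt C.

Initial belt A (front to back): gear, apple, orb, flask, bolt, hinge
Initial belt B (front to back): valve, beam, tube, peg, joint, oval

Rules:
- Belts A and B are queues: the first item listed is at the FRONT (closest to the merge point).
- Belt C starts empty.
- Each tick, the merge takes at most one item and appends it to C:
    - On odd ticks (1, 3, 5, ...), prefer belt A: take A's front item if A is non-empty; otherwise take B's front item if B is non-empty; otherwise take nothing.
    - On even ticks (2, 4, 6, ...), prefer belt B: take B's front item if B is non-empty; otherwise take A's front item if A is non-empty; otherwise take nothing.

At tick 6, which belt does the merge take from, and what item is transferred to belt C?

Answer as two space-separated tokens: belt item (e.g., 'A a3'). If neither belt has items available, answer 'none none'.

Answer: B tube

Derivation:
Tick 1: prefer A, take gear from A; A=[apple,orb,flask,bolt,hinge] B=[valve,beam,tube,peg,joint,oval] C=[gear]
Tick 2: prefer B, take valve from B; A=[apple,orb,flask,bolt,hinge] B=[beam,tube,peg,joint,oval] C=[gear,valve]
Tick 3: prefer A, take apple from A; A=[orb,flask,bolt,hinge] B=[beam,tube,peg,joint,oval] C=[gear,valve,apple]
Tick 4: prefer B, take beam from B; A=[orb,flask,bolt,hinge] B=[tube,peg,joint,oval] C=[gear,valve,apple,beam]
Tick 5: prefer A, take orb from A; A=[flask,bolt,hinge] B=[tube,peg,joint,oval] C=[gear,valve,apple,beam,orb]
Tick 6: prefer B, take tube from B; A=[flask,bolt,hinge] B=[peg,joint,oval] C=[gear,valve,apple,beam,orb,tube]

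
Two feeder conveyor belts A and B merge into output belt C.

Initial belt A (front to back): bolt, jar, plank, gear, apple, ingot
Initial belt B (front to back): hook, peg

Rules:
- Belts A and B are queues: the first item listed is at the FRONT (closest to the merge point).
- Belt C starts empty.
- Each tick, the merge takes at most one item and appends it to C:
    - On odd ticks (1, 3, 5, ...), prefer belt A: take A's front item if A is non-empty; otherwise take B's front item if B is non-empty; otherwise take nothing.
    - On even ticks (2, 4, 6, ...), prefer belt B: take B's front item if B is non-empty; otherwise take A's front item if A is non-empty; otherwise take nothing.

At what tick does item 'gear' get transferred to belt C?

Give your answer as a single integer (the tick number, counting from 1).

Tick 1: prefer A, take bolt from A; A=[jar,plank,gear,apple,ingot] B=[hook,peg] C=[bolt]
Tick 2: prefer B, take hook from B; A=[jar,plank,gear,apple,ingot] B=[peg] C=[bolt,hook]
Tick 3: prefer A, take jar from A; A=[plank,gear,apple,ingot] B=[peg] C=[bolt,hook,jar]
Tick 4: prefer B, take peg from B; A=[plank,gear,apple,ingot] B=[-] C=[bolt,hook,jar,peg]
Tick 5: prefer A, take plank from A; A=[gear,apple,ingot] B=[-] C=[bolt,hook,jar,peg,plank]
Tick 6: prefer B, take gear from A; A=[apple,ingot] B=[-] C=[bolt,hook,jar,peg,plank,gear]

Answer: 6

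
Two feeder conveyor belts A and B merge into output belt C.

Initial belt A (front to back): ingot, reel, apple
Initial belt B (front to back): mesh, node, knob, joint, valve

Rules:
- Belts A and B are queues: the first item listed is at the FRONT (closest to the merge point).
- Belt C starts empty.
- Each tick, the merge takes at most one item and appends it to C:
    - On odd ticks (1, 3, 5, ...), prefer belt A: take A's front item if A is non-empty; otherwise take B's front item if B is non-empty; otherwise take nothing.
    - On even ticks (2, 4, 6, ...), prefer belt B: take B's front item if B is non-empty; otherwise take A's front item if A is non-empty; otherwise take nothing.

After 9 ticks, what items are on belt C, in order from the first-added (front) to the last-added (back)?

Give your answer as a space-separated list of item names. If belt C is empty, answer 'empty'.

Tick 1: prefer A, take ingot from A; A=[reel,apple] B=[mesh,node,knob,joint,valve] C=[ingot]
Tick 2: prefer B, take mesh from B; A=[reel,apple] B=[node,knob,joint,valve] C=[ingot,mesh]
Tick 3: prefer A, take reel from A; A=[apple] B=[node,knob,joint,valve] C=[ingot,mesh,reel]
Tick 4: prefer B, take node from B; A=[apple] B=[knob,joint,valve] C=[ingot,mesh,reel,node]
Tick 5: prefer A, take apple from A; A=[-] B=[knob,joint,valve] C=[ingot,mesh,reel,node,apple]
Tick 6: prefer B, take knob from B; A=[-] B=[joint,valve] C=[ingot,mesh,reel,node,apple,knob]
Tick 7: prefer A, take joint from B; A=[-] B=[valve] C=[ingot,mesh,reel,node,apple,knob,joint]
Tick 8: prefer B, take valve from B; A=[-] B=[-] C=[ingot,mesh,reel,node,apple,knob,joint,valve]
Tick 9: prefer A, both empty, nothing taken; A=[-] B=[-] C=[ingot,mesh,reel,node,apple,knob,joint,valve]

Answer: ingot mesh reel node apple knob joint valve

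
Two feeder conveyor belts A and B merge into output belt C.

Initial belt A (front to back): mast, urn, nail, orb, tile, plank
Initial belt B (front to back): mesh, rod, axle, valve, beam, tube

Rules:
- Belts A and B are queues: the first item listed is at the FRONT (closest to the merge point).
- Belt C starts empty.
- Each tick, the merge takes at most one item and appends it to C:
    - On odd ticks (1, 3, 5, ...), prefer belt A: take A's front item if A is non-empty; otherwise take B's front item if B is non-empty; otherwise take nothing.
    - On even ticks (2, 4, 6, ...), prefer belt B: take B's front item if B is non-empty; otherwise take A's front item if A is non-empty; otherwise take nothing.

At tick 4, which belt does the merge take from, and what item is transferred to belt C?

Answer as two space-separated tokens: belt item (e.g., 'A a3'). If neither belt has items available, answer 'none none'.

Answer: B rod

Derivation:
Tick 1: prefer A, take mast from A; A=[urn,nail,orb,tile,plank] B=[mesh,rod,axle,valve,beam,tube] C=[mast]
Tick 2: prefer B, take mesh from B; A=[urn,nail,orb,tile,plank] B=[rod,axle,valve,beam,tube] C=[mast,mesh]
Tick 3: prefer A, take urn from A; A=[nail,orb,tile,plank] B=[rod,axle,valve,beam,tube] C=[mast,mesh,urn]
Tick 4: prefer B, take rod from B; A=[nail,orb,tile,plank] B=[axle,valve,beam,tube] C=[mast,mesh,urn,rod]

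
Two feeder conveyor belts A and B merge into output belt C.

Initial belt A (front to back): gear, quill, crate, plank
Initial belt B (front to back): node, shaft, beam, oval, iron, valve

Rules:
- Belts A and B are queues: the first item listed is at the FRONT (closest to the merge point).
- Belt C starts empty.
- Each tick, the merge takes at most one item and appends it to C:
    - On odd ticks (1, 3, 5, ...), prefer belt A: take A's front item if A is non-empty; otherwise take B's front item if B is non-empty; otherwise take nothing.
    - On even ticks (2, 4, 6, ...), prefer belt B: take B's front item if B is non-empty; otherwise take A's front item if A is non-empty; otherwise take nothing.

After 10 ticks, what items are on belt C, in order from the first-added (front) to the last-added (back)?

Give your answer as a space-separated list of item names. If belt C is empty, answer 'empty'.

Tick 1: prefer A, take gear from A; A=[quill,crate,plank] B=[node,shaft,beam,oval,iron,valve] C=[gear]
Tick 2: prefer B, take node from B; A=[quill,crate,plank] B=[shaft,beam,oval,iron,valve] C=[gear,node]
Tick 3: prefer A, take quill from A; A=[crate,plank] B=[shaft,beam,oval,iron,valve] C=[gear,node,quill]
Tick 4: prefer B, take shaft from B; A=[crate,plank] B=[beam,oval,iron,valve] C=[gear,node,quill,shaft]
Tick 5: prefer A, take crate from A; A=[plank] B=[beam,oval,iron,valve] C=[gear,node,quill,shaft,crate]
Tick 6: prefer B, take beam from B; A=[plank] B=[oval,iron,valve] C=[gear,node,quill,shaft,crate,beam]
Tick 7: prefer A, take plank from A; A=[-] B=[oval,iron,valve] C=[gear,node,quill,shaft,crate,beam,plank]
Tick 8: prefer B, take oval from B; A=[-] B=[iron,valve] C=[gear,node,quill,shaft,crate,beam,plank,oval]
Tick 9: prefer A, take iron from B; A=[-] B=[valve] C=[gear,node,quill,shaft,crate,beam,plank,oval,iron]
Tick 10: prefer B, take valve from B; A=[-] B=[-] C=[gear,node,quill,shaft,crate,beam,plank,oval,iron,valve]

Answer: gear node quill shaft crate beam plank oval iron valve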